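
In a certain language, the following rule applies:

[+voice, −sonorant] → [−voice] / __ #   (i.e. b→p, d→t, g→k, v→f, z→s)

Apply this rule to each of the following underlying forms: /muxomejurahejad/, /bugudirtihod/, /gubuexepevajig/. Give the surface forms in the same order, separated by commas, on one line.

/muxomejurahejad/: /d/ is a voiced obstruent in word-final position, so it devoices to [t]. → [muxomejurahejat].
/bugudirtihod/: /d/ is a voiced obstruent in word-final position, so it devoices to [t]. → [bugudirtihot].
/gubuexepevajig/: /g/ is a voiced obstruent in word-final position, so it devoices to [k]. → [gubuexepevajik].

muxomejurahejat, bugudirtihot, gubuexepevajik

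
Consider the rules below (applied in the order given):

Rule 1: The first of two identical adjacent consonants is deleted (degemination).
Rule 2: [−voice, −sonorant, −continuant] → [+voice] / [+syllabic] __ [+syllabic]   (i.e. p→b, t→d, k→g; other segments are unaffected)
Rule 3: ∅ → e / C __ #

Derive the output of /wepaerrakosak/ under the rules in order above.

webaeragosake

Rule 1 (degemination): /rr/ is a geminate; the first /r/ deletes. /wepaerrakosak/ → wepaerakosak.
Rule 2 (intervocalic voicing): /p/ is a voiceless stop between vowels /e/ and /a/, so it voices to [b]. /k/ is a voiceless stop between vowels /a/ and /o/, so it voices to [g]. /wepaerakosak/ → webaeragosak.
Rule 3 (final e-epenthesis): the form ends in the consonant /k/, so [e] is inserted word-finally. /webaeragosak/ → webaeragosake.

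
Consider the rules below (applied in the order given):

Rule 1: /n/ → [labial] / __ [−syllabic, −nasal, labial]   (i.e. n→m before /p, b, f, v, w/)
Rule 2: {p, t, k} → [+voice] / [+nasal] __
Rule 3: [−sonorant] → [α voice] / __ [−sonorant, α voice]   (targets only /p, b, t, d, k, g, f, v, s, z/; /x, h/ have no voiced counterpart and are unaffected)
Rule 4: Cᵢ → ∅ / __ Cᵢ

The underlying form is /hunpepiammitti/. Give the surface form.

humbepiamiti

Rule 1 (nasal place assimilation): /n/ precedes the labial consonant /p/, so it assimilates in place to [m]. /hunpepiammitti/ → humpepiammitti.
Rule 2 (post-nasal voicing): /p/ is a voiceless stop immediately after the nasal /m/, so it voices to [b]. /humpepiammitti/ → humbepiammitti.
Rule 3 (regressive voicing assimilation): no segment meets the environment; /humbepiammitti/ is unchanged.
Rule 4 (degemination): /mm/ is a geminate; the first /m/ deletes. /tt/ is a geminate; the first /t/ deletes. /humbepiammitti/ → humbepiamiti.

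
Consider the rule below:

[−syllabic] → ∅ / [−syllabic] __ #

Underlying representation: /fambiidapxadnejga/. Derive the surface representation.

No segment of /fambiidapxadnejga/ meets the structural description of the rule, so the form surfaces unchanged.

fambiidapxadnejga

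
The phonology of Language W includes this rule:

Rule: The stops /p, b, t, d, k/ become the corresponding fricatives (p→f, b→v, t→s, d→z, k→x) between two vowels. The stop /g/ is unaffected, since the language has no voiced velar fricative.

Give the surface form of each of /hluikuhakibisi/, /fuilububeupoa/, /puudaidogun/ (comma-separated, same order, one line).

hluixuhaxivisi, fuiluvuveufoa, puuzaizogun

/hluikuhakibisi/: /k/ is a stop between vowels /i/ and /u/, so it spirantizes to the fricative [x]. /k/ is a stop between vowels /a/ and /i/, so it spirantizes to the fricative [x]. /b/ is a stop between vowels /i/ and /i/, so it spirantizes to the fricative [v]. → [hluixuhaxivisi].
/fuilububeupoa/: /b/ is a stop between vowels /u/ and /u/, so it spirantizes to the fricative [v]. /b/ is a stop between vowels /u/ and /e/, so it spirantizes to the fricative [v]. /p/ is a stop between vowels /u/ and /o/, so it spirantizes to the fricative [f]. → [fuiluvuveufoa].
/puudaidogun/: /d/ is a stop between vowels /u/ and /a/, so it spirantizes to the fricative [z]. /d/ is a stop between vowels /i/ and /o/, so it spirantizes to the fricative [z]. → [puuzaizogun].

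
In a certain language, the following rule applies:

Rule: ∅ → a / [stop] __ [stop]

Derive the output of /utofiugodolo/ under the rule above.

utofiugodolo

No segment of /utofiugodolo/ meets the structural description of the rule, so the form surfaces unchanged.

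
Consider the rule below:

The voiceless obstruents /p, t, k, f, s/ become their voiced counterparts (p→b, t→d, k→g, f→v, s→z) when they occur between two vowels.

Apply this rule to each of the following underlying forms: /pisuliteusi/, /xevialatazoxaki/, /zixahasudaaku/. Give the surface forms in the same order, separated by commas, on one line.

pizulideuzi, xevialadazoxagi, zixahazudaagu

/pisuliteusi/: /s/ is a voiceless obstruent between vowels /i/ and /u/, so it voices to [z]. /t/ is a voiceless obstruent between vowels /i/ and /e/, so it voices to [d]. /s/ is a voiceless obstruent between vowels /u/ and /i/, so it voices to [z]. → [pizulideuzi].
/xevialatazoxaki/: /t/ is a voiceless obstruent between vowels /a/ and /a/, so it voices to [d]. /k/ is a voiceless obstruent between vowels /a/ and /i/, so it voices to [g]. → [xevialadazoxagi].
/zixahasudaaku/: /s/ is a voiceless obstruent between vowels /a/ and /u/, so it voices to [z]. /k/ is a voiceless obstruent between vowels /a/ and /u/, so it voices to [g]. → [zixahazudaagu].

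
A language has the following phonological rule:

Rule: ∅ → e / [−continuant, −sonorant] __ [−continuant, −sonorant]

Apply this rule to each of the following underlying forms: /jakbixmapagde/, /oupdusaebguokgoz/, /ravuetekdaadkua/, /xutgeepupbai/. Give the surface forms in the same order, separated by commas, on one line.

jakebixmapagede, oupedusaebeguokegoz, ravuetekedaadekua, xutegeepupebai

/jakbixmapagde/: /k/ and /b/ form a stop–stop cluster, so [e] is inserted between them. /g/ and /d/ form a stop–stop cluster, so [e] is inserted between them. → [jakebixmapagede].
/oupdusaebguokgoz/: /p/ and /d/ form a stop–stop cluster, so [e] is inserted between them. /b/ and /g/ form a stop–stop cluster, so [e] is inserted between them. /k/ and /g/ form a stop–stop cluster, so [e] is inserted between them. → [oupedusaebeguokegoz].
/ravuetekdaadkua/: /k/ and /d/ form a stop–stop cluster, so [e] is inserted between them. /d/ and /k/ form a stop–stop cluster, so [e] is inserted between them. → [ravuetekedaadekua].
/xutgeepupbai/: /t/ and /g/ form a stop–stop cluster, so [e] is inserted between them. /p/ and /b/ form a stop–stop cluster, so [e] is inserted between them. → [xutegeepupebai].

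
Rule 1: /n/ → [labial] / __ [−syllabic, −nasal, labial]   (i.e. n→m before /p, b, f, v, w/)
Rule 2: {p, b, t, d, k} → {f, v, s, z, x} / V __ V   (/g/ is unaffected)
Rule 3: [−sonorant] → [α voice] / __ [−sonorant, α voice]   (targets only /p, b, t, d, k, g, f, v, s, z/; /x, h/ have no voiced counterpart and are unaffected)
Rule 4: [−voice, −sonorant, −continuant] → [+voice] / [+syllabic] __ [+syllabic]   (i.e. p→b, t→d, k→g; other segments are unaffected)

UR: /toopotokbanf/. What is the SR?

toofosogbamf

Rule 1 (nasal place assimilation): /n/ precedes the labial consonant /f/, so it assimilates in place to [m]. /toopotokbanf/ → toopotokbamf.
Rule 2 (intervocalic spirantization): /p/ is a stop between vowels /o/ and /o/, so it spirantizes to the fricative [f]. /t/ is a stop between vowels /o/ and /o/, so it spirantizes to the fricative [s]. /toopotokbamf/ → toofosokbamf.
Rule 3 (regressive voicing assimilation): /k/ precedes the voiced obstruent /b/, so it voices to [g] by assimilation. /toofosokbamf/ → toofosogbamf.
Rule 4 (intervocalic voicing): no segment meets the environment; /toofosogbamf/ is unchanged.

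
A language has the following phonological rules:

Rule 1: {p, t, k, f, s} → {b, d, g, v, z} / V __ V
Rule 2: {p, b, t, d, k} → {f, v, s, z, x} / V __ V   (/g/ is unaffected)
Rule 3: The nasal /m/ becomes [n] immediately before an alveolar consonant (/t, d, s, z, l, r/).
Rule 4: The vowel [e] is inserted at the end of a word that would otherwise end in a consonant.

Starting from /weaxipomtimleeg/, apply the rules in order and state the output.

Rule 1 (intervocalic voicing): /p/ is a voiceless obstruent between vowels /i/ and /o/, so it voices to [b]. /weaxipomtimleeg/ → weaxibomtimleeg.
Rule 2 (intervocalic spirantization): /b/ is a stop between vowels /i/ and /o/, so it spirantizes to the fricative [v]. /weaxibomtimleeg/ → weaxivomtimleeg.
Rule 3 (nasal place assimilation): /m/ precedes the alveolar consonant /t/, so it assimilates in place to [n]. /m/ precedes the alveolar consonant /l/, so it assimilates in place to [n]. /weaxivomtimleeg/ → weaxivontinleeg.
Rule 4 (final e-epenthesis): the form ends in the consonant /g/, so [e] is inserted word-finally. /weaxivontinleeg/ → weaxivontinleege.

weaxivontinleege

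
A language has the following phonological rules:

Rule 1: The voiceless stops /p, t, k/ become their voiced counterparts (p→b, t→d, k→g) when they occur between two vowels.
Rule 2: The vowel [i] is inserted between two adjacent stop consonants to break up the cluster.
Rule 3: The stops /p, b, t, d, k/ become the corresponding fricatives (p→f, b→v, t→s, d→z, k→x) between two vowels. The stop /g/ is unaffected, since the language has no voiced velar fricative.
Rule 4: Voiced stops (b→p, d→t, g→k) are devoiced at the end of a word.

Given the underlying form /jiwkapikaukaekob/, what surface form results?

Rule 1 (intervocalic voicing): /p/ is a voiceless stop between vowels /a/ and /i/, so it voices to [b]. /k/ is a voiceless stop between vowels /i/ and /a/, so it voices to [g]. /k/ is a voiceless stop between vowels /u/ and /a/, so it voices to [g]. /k/ is a voiceless stop between vowels /e/ and /o/, so it voices to [g]. /jiwkapikaukaekob/ → jiwkabigaugaegob.
Rule 2 (stop-cluster i-epenthesis): no segment meets the environment; /jiwkabigaugaegob/ is unchanged.
Rule 3 (intervocalic spirantization): /b/ is a stop between vowels /a/ and /i/, so it spirantizes to the fricative [v]. /jiwkabigaugaegob/ → jiwkavigaugaegob.
Rule 4 (final devoicing): /b/ is a voiced stop in word-final position, so it devoices to [p]. /jiwkavigaugaegob/ → jiwkavigaugaegop.

jiwkavigaugaegop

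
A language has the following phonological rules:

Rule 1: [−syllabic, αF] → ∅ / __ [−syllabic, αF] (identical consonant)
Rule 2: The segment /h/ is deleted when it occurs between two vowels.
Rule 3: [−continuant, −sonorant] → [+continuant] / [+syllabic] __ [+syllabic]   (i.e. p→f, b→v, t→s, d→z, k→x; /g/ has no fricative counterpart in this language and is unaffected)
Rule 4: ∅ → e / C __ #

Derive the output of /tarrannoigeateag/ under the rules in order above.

Rule 1 (degemination): /rr/ is a geminate; the first /r/ deletes. /nn/ is a geminate; the first /n/ deletes. /tarrannoigeateag/ → taranoigeateag.
Rule 2 (intervocalic h-deletion): no segment meets the environment; /taranoigeateag/ is unchanged.
Rule 3 (intervocalic spirantization): /t/ is a stop between vowels /a/ and /e/, so it spirantizes to the fricative [s]. /taranoigeateag/ → taranoigeaseag.
Rule 4 (final e-epenthesis): the form ends in the consonant /g/, so [e] is inserted word-finally. /taranoigeaseag/ → taranoigeaseage.

taranoigeaseage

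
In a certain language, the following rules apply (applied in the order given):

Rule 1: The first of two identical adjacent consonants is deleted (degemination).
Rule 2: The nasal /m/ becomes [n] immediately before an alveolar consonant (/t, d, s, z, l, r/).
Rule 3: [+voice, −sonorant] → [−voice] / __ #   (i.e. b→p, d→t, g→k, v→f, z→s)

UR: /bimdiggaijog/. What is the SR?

Rule 1 (degemination): /gg/ is a geminate; the first /g/ deletes. /bimdiggaijog/ → bimdigaijog.
Rule 2 (nasal place assimilation): /m/ precedes the alveolar consonant /d/, so it assimilates in place to [n]. /bimdigaijog/ → bindigaijog.
Rule 3 (final devoicing): /g/ is a voiced obstruent in word-final position, so it devoices to [k]. /bindigaijog/ → bindigaijok.

bindigaijok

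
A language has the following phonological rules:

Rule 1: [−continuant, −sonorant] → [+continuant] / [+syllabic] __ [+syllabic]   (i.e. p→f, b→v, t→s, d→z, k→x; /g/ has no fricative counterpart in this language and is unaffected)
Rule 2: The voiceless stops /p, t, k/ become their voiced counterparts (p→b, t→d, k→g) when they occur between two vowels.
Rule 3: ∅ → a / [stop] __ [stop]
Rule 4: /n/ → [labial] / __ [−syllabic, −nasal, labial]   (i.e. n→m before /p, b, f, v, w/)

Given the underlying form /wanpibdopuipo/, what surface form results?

wampibadofuifo

Rule 1 (intervocalic spirantization): /p/ is a stop between vowels /o/ and /u/, so it spirantizes to the fricative [f]. /p/ is a stop between vowels /i/ and /o/, so it spirantizes to the fricative [f]. /wanpibdopuipo/ → wanpibdofuifo.
Rule 2 (intervocalic voicing): no segment meets the environment; /wanpibdofuifo/ is unchanged.
Rule 3 (stop-cluster a-epenthesis): /b/ and /d/ form a stop–stop cluster, so [a] is inserted between them. /wanpibdofuifo/ → wanpibadofuifo.
Rule 4 (nasal place assimilation): /n/ precedes the labial consonant /p/, so it assimilates in place to [m]. /wanpibadofuifo/ → wampibadofuifo.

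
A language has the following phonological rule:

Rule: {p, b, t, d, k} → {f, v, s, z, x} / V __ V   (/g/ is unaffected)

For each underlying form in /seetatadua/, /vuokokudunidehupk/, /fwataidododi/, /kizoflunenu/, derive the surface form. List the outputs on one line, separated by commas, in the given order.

/seetatadua/: /t/ is a stop between vowels /e/ and /a/, so it spirantizes to the fricative [s]. /t/ is a stop between vowels /a/ and /a/, so it spirantizes to the fricative [s]. /d/ is a stop between vowels /a/ and /u/, so it spirantizes to the fricative [z]. → [seesasazua].
/vuokokudunidehupk/: /k/ is a stop between vowels /o/ and /o/, so it spirantizes to the fricative [x]. /k/ is a stop between vowels /o/ and /u/, so it spirantizes to the fricative [x]. /d/ is a stop between vowels /u/ and /u/, so it spirantizes to the fricative [z]. /d/ is a stop between vowels /i/ and /e/, so it spirantizes to the fricative [z]. → [vuoxoxuzunizehupk].
/fwataidododi/: /t/ is a stop between vowels /a/ and /a/, so it spirantizes to the fricative [s]. /d/ is a stop between vowels /i/ and /o/, so it spirantizes to the fricative [z]. /d/ is a stop between vowels /o/ and /o/, so it spirantizes to the fricative [z]. /d/ is a stop between vowels /o/ and /i/, so it spirantizes to the fricative [z]. → [fwasaizozozi].
/kizoflunenu/: the rule's environment is not met; surfaces unchanged as [kizoflunenu].

seesasazua, vuoxoxuzunizehupk, fwasaizozozi, kizoflunenu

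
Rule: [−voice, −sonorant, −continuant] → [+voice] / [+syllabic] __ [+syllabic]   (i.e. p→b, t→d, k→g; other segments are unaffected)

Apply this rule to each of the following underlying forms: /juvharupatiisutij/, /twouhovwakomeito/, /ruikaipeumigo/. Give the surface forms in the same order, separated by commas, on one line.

/juvharupatiisutij/: /p/ is a voiceless stop between vowels /u/ and /a/, so it voices to [b]. /t/ is a voiceless stop between vowels /a/ and /i/, so it voices to [d]. /t/ is a voiceless stop between vowels /u/ and /i/, so it voices to [d]. → [juvharubadiisudij].
/twouhovwakomeito/: /k/ is a voiceless stop between vowels /a/ and /o/, so it voices to [g]. /t/ is a voiceless stop between vowels /i/ and /o/, so it voices to [d]. → [twouhovwagomeido].
/ruikaipeumigo/: /k/ is a voiceless stop between vowels /i/ and /a/, so it voices to [g]. /p/ is a voiceless stop between vowels /i/ and /e/, so it voices to [b]. → [ruigaibeumigo].

juvharubadiisudij, twouhovwagomeido, ruigaibeumigo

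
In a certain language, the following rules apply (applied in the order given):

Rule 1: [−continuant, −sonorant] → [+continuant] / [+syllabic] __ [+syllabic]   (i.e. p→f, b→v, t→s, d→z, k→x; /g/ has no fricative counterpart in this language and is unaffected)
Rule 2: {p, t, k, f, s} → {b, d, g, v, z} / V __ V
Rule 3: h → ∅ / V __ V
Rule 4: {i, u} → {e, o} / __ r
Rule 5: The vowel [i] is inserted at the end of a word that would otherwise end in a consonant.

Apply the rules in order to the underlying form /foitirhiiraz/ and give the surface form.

foizerhierazi

Rule 1 (intervocalic spirantization): /t/ is a stop between vowels /i/ and /i/, so it spirantizes to the fricative [s]. /foitirhiiraz/ → foisirhiiraz.
Rule 2 (intervocalic voicing): /s/ is a voiceless obstruent between vowels /i/ and /i/, so it voices to [z]. /foisirhiiraz/ → foizirhiiraz.
Rule 3 (intervocalic h-deletion): no segment meets the environment; /foizirhiiraz/ is unchanged.
Rule 4 (pre-rhotic lowering): /i/ is a high vowel immediately before /r/, so it lowers to [e]. /i/ is a high vowel immediately before /r/, so it lowers to [e]. /foizirhiiraz/ → foizerhieraz.
Rule 5 (final i-epenthesis): the form ends in the consonant /z/, so [i] is inserted word-finally. /foizerhieraz/ → foizerhierazi.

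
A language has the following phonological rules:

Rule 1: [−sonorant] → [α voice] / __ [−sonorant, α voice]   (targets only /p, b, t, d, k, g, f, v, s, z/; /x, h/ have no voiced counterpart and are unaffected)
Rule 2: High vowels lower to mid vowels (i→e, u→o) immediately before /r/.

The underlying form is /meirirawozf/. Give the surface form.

meererawosf

Rule 1 (regressive voicing assimilation): /z/ precedes the voiceless obstruent /f/, so it devoices to [s] by assimilation. /meirirawozf/ → meirirawosf.
Rule 2 (pre-rhotic lowering): /i/ is a high vowel immediately before /r/, so it lowers to [e]. /i/ is a high vowel immediately before /r/, so it lowers to [e]. /meirirawosf/ → meererawosf.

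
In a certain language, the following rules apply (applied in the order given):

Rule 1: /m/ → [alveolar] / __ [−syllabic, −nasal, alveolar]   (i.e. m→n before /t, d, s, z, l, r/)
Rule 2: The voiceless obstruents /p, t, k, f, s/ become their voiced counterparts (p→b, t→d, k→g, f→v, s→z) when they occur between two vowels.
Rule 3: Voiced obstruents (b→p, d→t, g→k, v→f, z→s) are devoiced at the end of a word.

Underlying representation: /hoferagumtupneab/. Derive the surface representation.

Rule 1 (nasal place assimilation): /m/ precedes the alveolar consonant /t/, so it assimilates in place to [n]. /hoferagumtupneab/ → hoferaguntupneab.
Rule 2 (intervocalic voicing): /f/ is a voiceless obstruent between vowels /o/ and /e/, so it voices to [v]. /hoferaguntupneab/ → hoveraguntupneab.
Rule 3 (final devoicing): /b/ is a voiced obstruent in word-final position, so it devoices to [p]. /hoveraguntupneab/ → hoveraguntupneap.

hoveraguntupneap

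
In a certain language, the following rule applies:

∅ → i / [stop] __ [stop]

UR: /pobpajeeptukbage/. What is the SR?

/b/ and /p/ form a stop–stop cluster, so [i] is inserted between them.
/p/ and /t/ form a stop–stop cluster, so [i] is inserted between them.
/k/ and /b/ form a stop–stop cluster, so [i] is inserted between them.
Surface form: [pobipajeepitukibage].

pobipajeepitukibage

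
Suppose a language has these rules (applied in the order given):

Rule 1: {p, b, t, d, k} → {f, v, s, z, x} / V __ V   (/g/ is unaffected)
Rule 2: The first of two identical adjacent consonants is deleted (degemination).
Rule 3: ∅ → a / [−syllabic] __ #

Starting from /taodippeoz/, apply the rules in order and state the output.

taozipeoza

Rule 1 (intervocalic spirantization): /d/ is a stop between vowels /o/ and /i/, so it spirantizes to the fricative [z]. /taodippeoz/ → taozippeoz.
Rule 2 (degemination): /pp/ is a geminate; the first /p/ deletes. /taozippeoz/ → taozipeoz.
Rule 3 (final a-epenthesis): the form ends in the consonant /z/, so [a] is inserted word-finally. /taozipeoz/ → taozipeoza.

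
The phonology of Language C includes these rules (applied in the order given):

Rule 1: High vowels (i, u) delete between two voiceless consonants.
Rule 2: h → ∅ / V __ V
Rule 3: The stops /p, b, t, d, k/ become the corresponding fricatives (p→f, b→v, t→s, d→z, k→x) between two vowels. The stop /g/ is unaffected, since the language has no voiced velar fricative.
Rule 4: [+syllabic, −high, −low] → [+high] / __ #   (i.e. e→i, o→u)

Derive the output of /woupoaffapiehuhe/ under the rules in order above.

woufoaffafiehhi

Rule 1 (high vowel syncope): /u/ is a high vowel flanked by voiceless consonants /h/ and /h/, so it deletes. /woupoaffapiehuhe/ → woupoaffapiehhe.
Rule 2 (intervocalic h-deletion): no segment meets the environment; /woupoaffapiehhe/ is unchanged.
Rule 3 (intervocalic spirantization): /p/ is a stop between vowels /u/ and /o/, so it spirantizes to the fricative [f]. /p/ is a stop between vowels /a/ and /i/, so it spirantizes to the fricative [f]. /woupoaffapiehhe/ → woufoaffafiehhe.
Rule 4 (final vowel raising): /e/ is a mid vowel in word-final position, so it raises to [i]. /woufoaffafiehhe/ → woufoaffafiehhi.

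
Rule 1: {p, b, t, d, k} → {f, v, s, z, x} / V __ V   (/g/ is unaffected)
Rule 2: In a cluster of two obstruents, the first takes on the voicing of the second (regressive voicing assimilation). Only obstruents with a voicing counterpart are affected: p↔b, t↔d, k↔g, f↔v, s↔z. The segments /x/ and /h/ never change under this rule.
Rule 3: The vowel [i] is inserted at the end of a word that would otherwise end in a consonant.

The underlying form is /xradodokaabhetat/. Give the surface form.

Rule 1 (intervocalic spirantization): /d/ is a stop between vowels /a/ and /o/, so it spirantizes to the fricative [z]. /d/ is a stop between vowels /o/ and /o/, so it spirantizes to the fricative [z]. /k/ is a stop between vowels /o/ and /a/, so it spirantizes to the fricative [x]. /t/ is a stop between vowels /e/ and /a/, so it spirantizes to the fricative [s]. /xradodokaabhetat/ → xrazozoxaabhesat.
Rule 2 (regressive voicing assimilation): /b/ precedes the voiceless obstruent /h/, so it devoices to [p] by assimilation. /xrazozoxaabhesat/ → xrazozoxaaphesat.
Rule 3 (final i-epenthesis): the form ends in the consonant /t/, so [i] is inserted word-finally. /xrazozoxaaphesat/ → xrazozoxaaphesati.

xrazozoxaaphesati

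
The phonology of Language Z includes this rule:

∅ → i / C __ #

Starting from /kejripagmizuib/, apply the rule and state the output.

the form ends in the consonant /b/, so [i] is inserted word-finally.
Surface form: [kejripagmizuibi].

kejripagmizuibi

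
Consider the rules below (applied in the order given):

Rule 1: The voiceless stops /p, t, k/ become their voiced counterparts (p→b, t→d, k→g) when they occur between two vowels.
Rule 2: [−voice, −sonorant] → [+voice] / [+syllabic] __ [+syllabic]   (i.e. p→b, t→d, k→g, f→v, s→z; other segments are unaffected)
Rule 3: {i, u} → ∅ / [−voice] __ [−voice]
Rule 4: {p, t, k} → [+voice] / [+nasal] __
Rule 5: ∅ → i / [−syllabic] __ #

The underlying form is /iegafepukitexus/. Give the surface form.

iegavebugidexsi

Rule 1 (intervocalic voicing): /p/ is a voiceless stop between vowels /e/ and /u/, so it voices to [b]. /k/ is a voiceless stop between vowels /u/ and /i/, so it voices to [g]. /t/ is a voiceless stop between vowels /i/ and /e/, so it voices to [d]. /iegafepukitexus/ → iegafebugidexus.
Rule 2 (intervocalic voicing): /f/ is a voiceless obstruent between vowels /a/ and /e/, so it voices to [v]. /iegafebugidexus/ → iegavebugidexus.
Rule 3 (high vowel syncope): /u/ is a high vowel flanked by voiceless consonants /x/ and /s/, so it deletes. /iegavebugidexus/ → iegavebugidexs.
Rule 4 (post-nasal voicing): no segment meets the environment; /iegavebugidexs/ is unchanged.
Rule 5 (final i-epenthesis): the form ends in the consonant /s/, so [i] is inserted word-finally. /iegavebugidexs/ → iegavebugidexsi.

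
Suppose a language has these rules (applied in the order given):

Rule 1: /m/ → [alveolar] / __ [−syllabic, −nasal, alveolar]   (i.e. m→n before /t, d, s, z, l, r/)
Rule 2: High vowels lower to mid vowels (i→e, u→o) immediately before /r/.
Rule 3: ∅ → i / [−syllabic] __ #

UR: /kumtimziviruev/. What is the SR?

kuntinziveruevi

Rule 1 (nasal place assimilation): /m/ precedes the alveolar consonant /t/, so it assimilates in place to [n]. /m/ precedes the alveolar consonant /z/, so it assimilates in place to [n]. /kumtimziviruev/ → kuntinziviruev.
Rule 2 (pre-rhotic lowering): /i/ is a high vowel immediately before /r/, so it lowers to [e]. /kuntinziviruev/ → kuntinziveruev.
Rule 3 (final i-epenthesis): the form ends in the consonant /v/, so [i] is inserted word-finally. /kuntinziveruev/ → kuntinziveruevi.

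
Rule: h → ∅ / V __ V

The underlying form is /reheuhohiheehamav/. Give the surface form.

/h/ occurs between vowels /e/ and /e/, so it deletes.
/h/ occurs between vowels /u/ and /o/, so it deletes.
/h/ occurs between vowels /o/ and /i/, so it deletes.
/h/ occurs between vowels /i/ and /e/, so it deletes.
/h/ occurs between vowels /e/ and /a/, so it deletes.
Surface form: [reeuoieeamav].

reeuoieeamav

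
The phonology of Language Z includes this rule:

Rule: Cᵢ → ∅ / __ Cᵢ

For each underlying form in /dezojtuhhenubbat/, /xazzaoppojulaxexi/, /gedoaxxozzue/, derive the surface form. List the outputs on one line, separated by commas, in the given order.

dezojtuhenubat, xazaopojulaxexi, gedoaxozue

/dezojtuhhenubbat/: /hh/ is a geminate; the first /h/ deletes. /bb/ is a geminate; the first /b/ deletes. → [dezojtuhenubat].
/xazzaoppojulaxexi/: /zz/ is a geminate; the first /z/ deletes. /pp/ is a geminate; the first /p/ deletes. → [xazaopojulaxexi].
/gedoaxxozzue/: /xx/ is a geminate; the first /x/ deletes. /zz/ is a geminate; the first /z/ deletes. → [gedoaxozue].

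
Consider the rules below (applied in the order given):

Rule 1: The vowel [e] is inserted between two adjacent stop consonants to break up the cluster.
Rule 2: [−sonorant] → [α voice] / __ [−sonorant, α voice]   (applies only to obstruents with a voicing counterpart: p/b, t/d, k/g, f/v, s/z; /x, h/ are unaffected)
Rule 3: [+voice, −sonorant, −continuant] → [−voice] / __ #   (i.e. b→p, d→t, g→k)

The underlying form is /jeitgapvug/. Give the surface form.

jeitegabvuk

Rule 1 (stop-cluster e-epenthesis): /t/ and /g/ form a stop–stop cluster, so [e] is inserted between them. /jeitgapvug/ → jeitegapvug.
Rule 2 (regressive voicing assimilation): /p/ precedes the voiced obstruent /v/, so it voices to [b] by assimilation. /jeitegapvug/ → jeitegabvug.
Rule 3 (final devoicing): /g/ is a voiced stop in word-final position, so it devoices to [k]. /jeitegabvug/ → jeitegabvuk.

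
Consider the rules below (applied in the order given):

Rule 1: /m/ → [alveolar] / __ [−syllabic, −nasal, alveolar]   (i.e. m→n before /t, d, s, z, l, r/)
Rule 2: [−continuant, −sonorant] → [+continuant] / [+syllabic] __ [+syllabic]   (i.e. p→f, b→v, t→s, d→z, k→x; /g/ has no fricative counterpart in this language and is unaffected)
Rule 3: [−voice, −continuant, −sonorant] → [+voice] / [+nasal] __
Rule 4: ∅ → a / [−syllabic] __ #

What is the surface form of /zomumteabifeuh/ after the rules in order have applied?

Rule 1 (nasal place assimilation): /m/ precedes the alveolar consonant /t/, so it assimilates in place to [n]. /zomumteabifeuh/ → zomunteabifeuh.
Rule 2 (intervocalic spirantization): /b/ is a stop between vowels /a/ and /i/, so it spirantizes to the fricative [v]. /zomunteabifeuh/ → zomunteavifeuh.
Rule 3 (post-nasal voicing): /t/ is a voiceless stop immediately after the nasal /n/, so it voices to [d]. /zomunteavifeuh/ → zomundeavifeuh.
Rule 4 (final a-epenthesis): the form ends in the consonant /h/, so [a] is inserted word-finally. /zomundeavifeuh/ → zomundeavifeuha.

zomundeavifeuha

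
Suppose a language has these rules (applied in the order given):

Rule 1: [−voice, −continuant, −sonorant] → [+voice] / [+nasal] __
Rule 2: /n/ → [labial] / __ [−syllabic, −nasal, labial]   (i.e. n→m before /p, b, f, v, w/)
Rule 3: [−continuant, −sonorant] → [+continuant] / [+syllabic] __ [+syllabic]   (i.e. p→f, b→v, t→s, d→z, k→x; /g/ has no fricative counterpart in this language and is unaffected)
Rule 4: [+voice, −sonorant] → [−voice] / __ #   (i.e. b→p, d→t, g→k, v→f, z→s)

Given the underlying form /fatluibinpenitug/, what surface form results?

Rule 1 (post-nasal voicing): /p/ is a voiceless stop immediately after the nasal /n/, so it voices to [b]. /fatluibinpenitug/ → fatluibinbenitug.
Rule 2 (nasal place assimilation): /n/ precedes the labial consonant /b/, so it assimilates in place to [m]. /fatluibinbenitug/ → fatluibimbenitug.
Rule 3 (intervocalic spirantization): /b/ is a stop between vowels /i/ and /i/, so it spirantizes to the fricative [v]. /t/ is a stop between vowels /i/ and /u/, so it spirantizes to the fricative [s]. /fatluibimbenitug/ → fatluivimbenisug.
Rule 4 (final devoicing): /g/ is a voiced obstruent in word-final position, so it devoices to [k]. /fatluivimbenisug/ → fatluivimbenisuk.

fatluivimbenisuk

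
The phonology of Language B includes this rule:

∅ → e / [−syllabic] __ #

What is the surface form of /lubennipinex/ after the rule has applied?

the form ends in the consonant /x/, so [e] is inserted word-finally.
Surface form: [lubennipinexe].

lubennipinexe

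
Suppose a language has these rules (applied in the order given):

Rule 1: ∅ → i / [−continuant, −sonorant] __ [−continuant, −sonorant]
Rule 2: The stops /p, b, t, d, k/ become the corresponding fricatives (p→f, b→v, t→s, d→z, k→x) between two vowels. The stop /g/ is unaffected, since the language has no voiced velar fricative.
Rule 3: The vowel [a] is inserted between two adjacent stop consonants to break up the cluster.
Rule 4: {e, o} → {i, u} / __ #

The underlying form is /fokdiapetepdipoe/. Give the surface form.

Rule 1 (stop-cluster i-epenthesis): /k/ and /d/ form a stop–stop cluster, so [i] is inserted between them. /p/ and /d/ form a stop–stop cluster, so [i] is inserted between them. /fokdiapetepdipoe/ → fokidiapetepidipoe.
Rule 2 (intervocalic spirantization): /k/ is a stop between vowels /o/ and /i/, so it spirantizes to the fricative [x]. /d/ is a stop between vowels /i/ and /i/, so it spirantizes to the fricative [z]. /p/ is a stop between vowels /a/ and /e/, so it spirantizes to the fricative [f]. /t/ is a stop between vowels /e/ and /e/, so it spirantizes to the fricative [s]. /p/ is a stop between vowels /e/ and /i/, so it spirantizes to the fricative [f]. /d/ is a stop between vowels /i/ and /i/, so it spirantizes to the fricative [z]. /p/ is a stop between vowels /i/ and /o/, so it spirantizes to the fricative [f]. /fokidiapetepidipoe/ → foxiziafesefizifoe.
Rule 3 (stop-cluster a-epenthesis): no segment meets the environment; /foxiziafesefizifoe/ is unchanged.
Rule 4 (final vowel raising): /e/ is a mid vowel in word-final position, so it raises to [i]. /foxiziafesefizifoe/ → foxiziafesefizifoi.

foxiziafesefizifoi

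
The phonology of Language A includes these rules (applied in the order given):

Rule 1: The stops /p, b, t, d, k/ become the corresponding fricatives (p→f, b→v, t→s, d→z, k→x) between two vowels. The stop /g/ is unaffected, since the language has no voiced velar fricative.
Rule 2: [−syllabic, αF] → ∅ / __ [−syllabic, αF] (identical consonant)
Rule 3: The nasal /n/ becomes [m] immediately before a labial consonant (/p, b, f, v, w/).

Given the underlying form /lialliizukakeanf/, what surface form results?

Rule 1 (intervocalic spirantization): /k/ is a stop between vowels /u/ and /a/, so it spirantizes to the fricative [x]. /k/ is a stop between vowels /a/ and /e/, so it spirantizes to the fricative [x]. /lialliizukakeanf/ → lialliizuxaxeanf.
Rule 2 (degemination): /ll/ is a geminate; the first /l/ deletes. /lialliizuxaxeanf/ → lialiizuxaxeanf.
Rule 3 (nasal place assimilation): /n/ precedes the labial consonant /f/, so it assimilates in place to [m]. /lialiizuxaxeanf/ → lialiizuxaxeamf.

lialiizuxaxeamf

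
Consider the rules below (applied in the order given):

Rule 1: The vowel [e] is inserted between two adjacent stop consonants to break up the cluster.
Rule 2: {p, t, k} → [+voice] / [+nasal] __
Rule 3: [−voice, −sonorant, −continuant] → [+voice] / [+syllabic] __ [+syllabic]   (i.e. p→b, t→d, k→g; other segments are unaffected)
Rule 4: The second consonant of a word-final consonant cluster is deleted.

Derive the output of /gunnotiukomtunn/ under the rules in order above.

gunnodiugomdun

Rule 1 (stop-cluster e-epenthesis): no segment meets the environment; /gunnotiukomtunn/ is unchanged.
Rule 2 (post-nasal voicing): /t/ is a voiceless stop immediately after the nasal /m/, so it voices to [d]. /gunnotiukomtunn/ → gunnotiukomdunn.
Rule 3 (intervocalic voicing): /t/ is a voiceless stop between vowels /o/ and /i/, so it voices to [d]. /k/ is a voiceless stop between vowels /u/ and /o/, so it voices to [g]. /gunnotiukomdunn/ → gunnodiugomdunn.
Rule 4 (final cluster simplification): /n/ is the second consonant of a word-final cluster /nn/, so it deletes. /gunnodiugomdunn/ → gunnodiugomdun.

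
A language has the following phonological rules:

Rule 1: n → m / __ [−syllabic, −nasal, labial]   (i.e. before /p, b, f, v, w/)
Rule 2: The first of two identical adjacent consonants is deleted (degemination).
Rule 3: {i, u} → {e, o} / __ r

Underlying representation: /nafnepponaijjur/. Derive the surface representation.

Rule 1 (nasal place assimilation): no segment meets the environment; /nafnepponaijjur/ is unchanged.
Rule 2 (degemination): /pp/ is a geminate; the first /p/ deletes. /jj/ is a geminate; the first /j/ deletes. /nafnepponaijjur/ → nafneponaijur.
Rule 3 (pre-rhotic lowering): /u/ is a high vowel immediately before /r/, so it lowers to [o]. /nafneponaijur/ → nafneponaijor.

nafneponaijor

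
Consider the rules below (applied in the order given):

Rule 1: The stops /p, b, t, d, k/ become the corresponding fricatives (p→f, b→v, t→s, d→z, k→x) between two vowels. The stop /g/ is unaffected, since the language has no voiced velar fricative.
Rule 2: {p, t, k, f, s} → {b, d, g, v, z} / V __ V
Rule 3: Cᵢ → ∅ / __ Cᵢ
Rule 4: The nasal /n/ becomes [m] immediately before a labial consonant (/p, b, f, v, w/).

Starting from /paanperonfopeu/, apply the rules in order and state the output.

Rule 1 (intervocalic spirantization): /p/ is a stop between vowels /o/ and /e/, so it spirantizes to the fricative [f]. /paanperonfopeu/ → paanperonfofeu.
Rule 2 (intervocalic voicing): /f/ is a voiceless obstruent between vowels /o/ and /e/, so it voices to [v]. /paanperonfofeu/ → paanperonfoveu.
Rule 3 (degemination): no segment meets the environment; /paanperonfoveu/ is unchanged.
Rule 4 (nasal place assimilation): /n/ precedes the labial consonant /p/, so it assimilates in place to [m]. /n/ precedes the labial consonant /f/, so it assimilates in place to [m]. /paanperonfoveu/ → paamperomfoveu.

paamperomfoveu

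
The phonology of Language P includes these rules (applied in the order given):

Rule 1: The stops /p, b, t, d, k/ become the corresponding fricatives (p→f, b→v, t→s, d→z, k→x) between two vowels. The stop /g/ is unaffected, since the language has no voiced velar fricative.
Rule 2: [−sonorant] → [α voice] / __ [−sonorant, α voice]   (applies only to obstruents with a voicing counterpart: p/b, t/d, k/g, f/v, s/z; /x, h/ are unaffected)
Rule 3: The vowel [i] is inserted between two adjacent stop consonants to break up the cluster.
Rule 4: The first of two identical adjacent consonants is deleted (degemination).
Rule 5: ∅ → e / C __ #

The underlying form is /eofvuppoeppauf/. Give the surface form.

eovupipoepipaufe

Rule 1 (intervocalic spirantization): no segment meets the environment; /eofvuppoeppauf/ is unchanged.
Rule 2 (regressive voicing assimilation): /f/ precedes the voiced obstruent /v/, so it voices to [v] by assimilation. /eofvuppoeppauf/ → eovvuppoeppauf.
Rule 3 (stop-cluster i-epenthesis): /p/ and /p/ form a stop–stop cluster, so [i] is inserted between them. /p/ and /p/ form a stop–stop cluster, so [i] is inserted between them. /eovvuppoeppauf/ → eovvupipoepipauf.
Rule 4 (degemination): /vv/ is a geminate; the first /v/ deletes. /eovvupipoepipauf/ → eovupipoepipauf.
Rule 5 (final e-epenthesis): the form ends in the consonant /f/, so [e] is inserted word-finally. /eovupipoepipauf/ → eovupipoepipaufe.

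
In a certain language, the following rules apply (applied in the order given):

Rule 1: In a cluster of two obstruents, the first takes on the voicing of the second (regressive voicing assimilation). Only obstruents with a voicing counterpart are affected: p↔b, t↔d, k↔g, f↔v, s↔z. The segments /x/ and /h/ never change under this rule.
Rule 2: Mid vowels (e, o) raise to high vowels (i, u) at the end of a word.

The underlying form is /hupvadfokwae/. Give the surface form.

Rule 1 (regressive voicing assimilation): /p/ precedes the voiced obstruent /v/, so it voices to [b] by assimilation. /d/ precedes the voiceless obstruent /f/, so it devoices to [t] by assimilation. /hupvadfokwae/ → hubvatfokwae.
Rule 2 (final vowel raising): /e/ is a mid vowel in word-final position, so it raises to [i]. /hubvatfokwae/ → hubvatfokwai.

hubvatfokwai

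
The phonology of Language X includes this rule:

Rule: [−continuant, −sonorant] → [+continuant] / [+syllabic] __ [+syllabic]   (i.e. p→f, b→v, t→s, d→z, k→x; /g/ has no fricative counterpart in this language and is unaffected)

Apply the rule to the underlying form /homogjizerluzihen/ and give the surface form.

No segment of /homogjizerluzihen/ meets the structural description of the rule, so the form surfaces unchanged.

homogjizerluzihen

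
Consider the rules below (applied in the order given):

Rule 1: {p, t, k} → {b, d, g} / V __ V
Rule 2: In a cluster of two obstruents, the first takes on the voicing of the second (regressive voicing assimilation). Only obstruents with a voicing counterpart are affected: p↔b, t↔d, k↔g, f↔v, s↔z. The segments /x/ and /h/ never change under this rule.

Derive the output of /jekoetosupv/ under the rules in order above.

Rule 1 (intervocalic voicing): /k/ is a voiceless stop between vowels /e/ and /o/, so it voices to [g]. /t/ is a voiceless stop between vowels /e/ and /o/, so it voices to [d]. /jekoetosupv/ → jegoedosupv.
Rule 2 (regressive voicing assimilation): /p/ precedes the voiced obstruent /v/, so it voices to [b] by assimilation. /jegoedosupv/ → jegoedosubv.

jegoedosubv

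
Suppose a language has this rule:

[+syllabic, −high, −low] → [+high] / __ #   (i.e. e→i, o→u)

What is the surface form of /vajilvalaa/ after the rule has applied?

vajilvalaa

No segment of /vajilvalaa/ meets the structural description of the rule, so the form surfaces unchanged.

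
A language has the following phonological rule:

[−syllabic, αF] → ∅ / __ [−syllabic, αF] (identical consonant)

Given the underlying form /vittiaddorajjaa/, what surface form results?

vitiadorajaa

/tt/ is a geminate; the first /t/ deletes.
/dd/ is a geminate; the first /d/ deletes.
/jj/ is a geminate; the first /j/ deletes.
Surface form: [vitiadorajaa].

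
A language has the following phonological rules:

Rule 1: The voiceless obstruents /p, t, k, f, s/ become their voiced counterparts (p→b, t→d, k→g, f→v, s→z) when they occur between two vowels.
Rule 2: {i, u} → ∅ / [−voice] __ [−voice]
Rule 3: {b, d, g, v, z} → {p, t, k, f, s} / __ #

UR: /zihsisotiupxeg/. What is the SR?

Rule 1 (intervocalic voicing): /s/ is a voiceless obstruent between vowels /i/ and /o/, so it voices to [z]. /t/ is a voiceless obstruent between vowels /o/ and /i/, so it voices to [d]. /zihsisotiupxeg/ → zihsizodiupxeg.
Rule 2 (high vowel syncope): no segment meets the environment; /zihsizodiupxeg/ is unchanged.
Rule 3 (final devoicing): /g/ is a voiced obstruent in word-final position, so it devoices to [k]. /zihsizodiupxeg/ → zihsizodiupxek.

zihsizodiupxek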